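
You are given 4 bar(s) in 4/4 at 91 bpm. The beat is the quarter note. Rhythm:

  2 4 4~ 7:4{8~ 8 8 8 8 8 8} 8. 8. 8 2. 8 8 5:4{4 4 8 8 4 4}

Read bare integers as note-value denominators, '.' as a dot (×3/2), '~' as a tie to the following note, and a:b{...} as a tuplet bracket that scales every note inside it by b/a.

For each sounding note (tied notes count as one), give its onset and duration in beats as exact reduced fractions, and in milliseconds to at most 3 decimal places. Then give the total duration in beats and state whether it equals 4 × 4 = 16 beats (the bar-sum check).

1) 0.0ms=0b +1318.681ms=2b
2) 1318.681ms=2b +659.341ms=1b
3) 1978.022ms=3b +1036.107ms=11/7b
4) 3014.129ms=32/7b +188.383ms=2/7b
5) 3202.512ms=34/7b +188.383ms=2/7b
6) 3390.895ms=36/7b +188.383ms=2/7b
7) 3579.278ms=38/7b +188.383ms=2/7b
8) 3767.661ms=40/7b +188.383ms=2/7b
9) 3956.044ms=6b +494.505ms=3/4b
10) 4450.549ms=27/4b +494.505ms=3/4b
11) 4945.055ms=15/2b +329.67ms=1/2b
12) 5274.725ms=8b +1978.022ms=3b
13) 7252.747ms=11b +329.67ms=1/2b
14) 7582.418ms=23/2b +329.67ms=1/2b
15) 7912.088ms=12b +527.473ms=4/5b
16) 8439.56ms=64/5b +527.473ms=4/5b
17) 8967.033ms=68/5b +263.736ms=2/5b
18) 9230.769ms=14b +263.736ms=2/5b
19) 9494.505ms=72/5b +527.473ms=4/5b
20) 10021.978ms=76/5b +527.473ms=4/5b
Σ=16b of 16 (91bpm 4/4) — PASS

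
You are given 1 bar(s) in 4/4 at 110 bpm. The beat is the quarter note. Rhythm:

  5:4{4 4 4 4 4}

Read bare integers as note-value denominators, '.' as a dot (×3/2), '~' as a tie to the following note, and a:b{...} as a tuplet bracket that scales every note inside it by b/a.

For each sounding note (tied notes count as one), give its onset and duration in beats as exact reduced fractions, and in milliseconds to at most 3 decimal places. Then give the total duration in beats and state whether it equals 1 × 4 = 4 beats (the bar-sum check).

1) 0.0ms=0b +436.364ms=4/5b
2) 436.364ms=4/5b +436.364ms=4/5b
3) 872.727ms=8/5b +436.364ms=4/5b
4) 1309.091ms=12/5b +436.364ms=4/5b
5) 1745.455ms=16/5b +436.364ms=4/5b
Σ=4b of 4 (110bpm 4/4) — PASS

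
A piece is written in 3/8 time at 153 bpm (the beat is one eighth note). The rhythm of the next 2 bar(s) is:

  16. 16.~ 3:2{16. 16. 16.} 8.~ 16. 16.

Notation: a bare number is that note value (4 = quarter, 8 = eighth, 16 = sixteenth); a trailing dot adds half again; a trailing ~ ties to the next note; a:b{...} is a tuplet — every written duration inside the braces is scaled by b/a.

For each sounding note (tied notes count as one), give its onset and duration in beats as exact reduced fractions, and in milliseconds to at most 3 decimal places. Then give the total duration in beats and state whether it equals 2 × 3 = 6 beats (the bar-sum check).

1) 0.0ms=0b +294.118ms=3/4b
2) 294.118ms=3/4b +490.196ms=5/4b
3) 784.314ms=2b +196.078ms=1/2b
4) 980.392ms=5/2b +196.078ms=1/2b
5) 1176.471ms=3b +882.353ms=9/4b
6) 2058.824ms=21/4b +294.118ms=3/4b
Σ=6b of 6 (153bpm 3/8) — PASS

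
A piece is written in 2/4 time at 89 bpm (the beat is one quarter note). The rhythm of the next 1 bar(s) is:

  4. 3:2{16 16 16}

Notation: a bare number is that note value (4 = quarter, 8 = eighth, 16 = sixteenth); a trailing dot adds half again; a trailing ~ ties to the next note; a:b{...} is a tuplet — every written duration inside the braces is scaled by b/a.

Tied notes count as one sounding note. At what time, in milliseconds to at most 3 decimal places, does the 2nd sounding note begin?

note 2 onset = 3/2b = 1011.236ms

1. 0.0ms @ 0 + 1011.236ms (3/2)
2. 1011.236ms @ 3/2 + 112.36ms (1/6)
3. 1123.596ms @ 5/3 + 112.36ms (1/6)
4. 1235.955ms @ 11/6 + 112.36ms (1/6)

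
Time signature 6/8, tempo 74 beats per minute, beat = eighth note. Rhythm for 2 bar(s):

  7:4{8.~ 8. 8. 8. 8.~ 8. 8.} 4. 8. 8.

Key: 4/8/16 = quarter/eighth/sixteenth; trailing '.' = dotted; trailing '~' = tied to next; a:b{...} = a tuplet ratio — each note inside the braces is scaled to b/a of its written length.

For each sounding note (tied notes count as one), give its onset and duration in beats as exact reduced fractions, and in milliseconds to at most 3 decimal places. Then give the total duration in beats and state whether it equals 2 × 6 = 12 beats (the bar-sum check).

1) 0.0ms=0b +1389.961ms=12/7b
2) 1389.961ms=12/7b +694.981ms=6/7b
3) 2084.942ms=18/7b +694.981ms=6/7b
4) 2779.923ms=24/7b +1389.961ms=12/7b
5) 4169.884ms=36/7b +694.981ms=6/7b
6) 4864.865ms=6b +2432.432ms=3b
7) 7297.297ms=9b +1216.216ms=3/2b
8) 8513.514ms=21/2b +1216.216ms=3/2b
Σ=12b of 12 (74bpm 6/8) — PASS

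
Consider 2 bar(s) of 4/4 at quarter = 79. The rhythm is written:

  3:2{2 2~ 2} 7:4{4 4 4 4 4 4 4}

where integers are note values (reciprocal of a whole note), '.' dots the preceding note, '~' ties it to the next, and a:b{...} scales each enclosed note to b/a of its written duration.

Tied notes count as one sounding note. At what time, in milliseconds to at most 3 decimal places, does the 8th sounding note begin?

note 8 onset = 48/7b = 5207.957ms

1. 0.0ms @ 0 + 1012.658ms (4/3)
2. 1012.658ms @ 4/3 + 2025.316ms (8/3)
3. 3037.975ms @ 4 + 433.996ms (4/7)
4. 3471.971ms @ 32/7 + 433.996ms (4/7)
5. 3905.967ms @ 36/7 + 433.996ms (4/7)
6. 4339.964ms @ 40/7 + 433.996ms (4/7)
7. 4773.96ms @ 44/7 + 433.996ms (4/7)
8. 5207.957ms @ 48/7 + 433.996ms (4/7)
9. 5641.953ms @ 52/7 + 433.996ms (4/7)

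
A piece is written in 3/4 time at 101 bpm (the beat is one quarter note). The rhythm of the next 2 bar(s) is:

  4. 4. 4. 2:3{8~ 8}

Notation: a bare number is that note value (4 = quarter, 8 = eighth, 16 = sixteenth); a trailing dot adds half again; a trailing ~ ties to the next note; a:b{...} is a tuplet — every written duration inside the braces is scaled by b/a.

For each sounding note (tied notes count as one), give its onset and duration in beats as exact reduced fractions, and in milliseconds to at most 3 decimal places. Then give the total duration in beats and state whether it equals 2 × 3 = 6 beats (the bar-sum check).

1) 0.0ms=0b +891.089ms=3/2b
2) 891.089ms=3/2b +891.089ms=3/2b
3) 1782.178ms=3b +891.089ms=3/2b
4) 2673.267ms=9/2b +891.089ms=3/2b
Σ=6b of 6 (101bpm 3/4) — PASS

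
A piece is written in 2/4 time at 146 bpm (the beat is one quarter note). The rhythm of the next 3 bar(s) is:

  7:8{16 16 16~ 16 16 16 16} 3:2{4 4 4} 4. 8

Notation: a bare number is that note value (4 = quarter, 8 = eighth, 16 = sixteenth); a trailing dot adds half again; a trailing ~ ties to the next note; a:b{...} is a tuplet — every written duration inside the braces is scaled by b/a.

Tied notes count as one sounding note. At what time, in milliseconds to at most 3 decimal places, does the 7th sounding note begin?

1. 0.0ms @ 0 + 117.417ms (2/7)
2. 117.417ms @ 2/7 + 117.417ms (2/7)
3. 234.834ms @ 4/7 + 234.834ms (4/7)
4. 469.667ms @ 8/7 + 117.417ms (2/7)
5. 587.084ms @ 10/7 + 117.417ms (2/7)
6. 704.501ms @ 12/7 + 117.417ms (2/7)
7. 821.918ms @ 2 + 273.973ms (2/3)
8. 1095.89ms @ 8/3 + 273.973ms (2/3)
9. 1369.863ms @ 10/3 + 273.973ms (2/3)
10. 1643.836ms @ 4 + 616.438ms (3/2)
11. 2260.274ms @ 11/2 + 205.479ms (1/2)

note 7 onset = 2b = 821.918ms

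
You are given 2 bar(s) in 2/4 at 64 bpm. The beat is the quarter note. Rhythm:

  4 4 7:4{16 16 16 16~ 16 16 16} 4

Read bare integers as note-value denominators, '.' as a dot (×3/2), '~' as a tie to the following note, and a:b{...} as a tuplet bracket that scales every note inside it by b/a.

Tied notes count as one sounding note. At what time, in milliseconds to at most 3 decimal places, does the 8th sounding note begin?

1. 0.0ms @ 0 + 937.5ms (1)
2. 937.5ms @ 1 + 937.5ms (1)
3. 1875.0ms @ 2 + 133.929ms (1/7)
4. 2008.929ms @ 15/7 + 133.929ms (1/7)
5. 2142.857ms @ 16/7 + 133.929ms (1/7)
6. 2276.786ms @ 17/7 + 267.857ms (2/7)
7. 2544.643ms @ 19/7 + 133.929ms (1/7)
8. 2678.571ms @ 20/7 + 133.929ms (1/7)
9. 2812.5ms @ 3 + 937.5ms (1)

note 8 onset = 20/7b = 2678.571ms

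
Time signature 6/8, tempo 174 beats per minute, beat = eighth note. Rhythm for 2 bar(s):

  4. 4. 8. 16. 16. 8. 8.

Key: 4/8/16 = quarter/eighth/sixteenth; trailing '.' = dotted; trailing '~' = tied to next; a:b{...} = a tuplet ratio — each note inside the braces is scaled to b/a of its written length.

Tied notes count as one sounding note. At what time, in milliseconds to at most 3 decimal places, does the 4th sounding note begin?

note 4 onset = 15/2b = 2586.207ms

1. 0.0ms @ 0 + 1034.483ms (3)
2. 1034.483ms @ 3 + 1034.483ms (3)
3. 2068.966ms @ 6 + 517.241ms (3/2)
4. 2586.207ms @ 15/2 + 258.621ms (3/4)
5. 2844.828ms @ 33/4 + 258.621ms (3/4)
6. 3103.448ms @ 9 + 517.241ms (3/2)
7. 3620.69ms @ 21/2 + 517.241ms (3/2)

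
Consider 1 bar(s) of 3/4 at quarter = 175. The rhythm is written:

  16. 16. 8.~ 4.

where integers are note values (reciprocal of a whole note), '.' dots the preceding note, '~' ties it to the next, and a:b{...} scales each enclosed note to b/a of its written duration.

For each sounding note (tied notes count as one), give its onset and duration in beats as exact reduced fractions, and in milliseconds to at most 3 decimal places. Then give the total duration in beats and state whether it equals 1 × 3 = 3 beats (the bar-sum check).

1) 0.0ms=0b +128.571ms=3/8b
2) 128.571ms=3/8b +128.571ms=3/8b
3) 257.143ms=3/4b +771.429ms=9/4b
Σ=3b of 3 (175bpm 3/4) — PASS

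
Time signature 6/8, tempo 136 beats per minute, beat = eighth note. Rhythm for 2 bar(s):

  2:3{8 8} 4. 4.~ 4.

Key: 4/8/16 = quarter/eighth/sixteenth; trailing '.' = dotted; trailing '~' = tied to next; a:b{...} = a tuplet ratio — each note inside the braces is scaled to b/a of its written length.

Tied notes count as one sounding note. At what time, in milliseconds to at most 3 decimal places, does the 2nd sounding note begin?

note 2 onset = 3/2b = 661.765ms

1. 0.0ms @ 0 + 661.765ms (3/2)
2. 661.765ms @ 3/2 + 661.765ms (3/2)
3. 1323.529ms @ 3 + 1323.529ms (3)
4. 2647.059ms @ 6 + 2647.059ms (6)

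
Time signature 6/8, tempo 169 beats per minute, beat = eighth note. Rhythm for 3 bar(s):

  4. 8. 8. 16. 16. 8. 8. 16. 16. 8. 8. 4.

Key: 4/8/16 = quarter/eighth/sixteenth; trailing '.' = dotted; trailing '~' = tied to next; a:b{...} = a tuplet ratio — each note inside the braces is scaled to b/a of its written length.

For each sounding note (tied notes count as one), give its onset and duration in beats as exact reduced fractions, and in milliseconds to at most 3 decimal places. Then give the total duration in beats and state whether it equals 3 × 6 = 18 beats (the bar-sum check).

1) 0.0ms=0b +1065.089ms=3b
2) 1065.089ms=3b +532.544ms=3/2b
3) 1597.633ms=9/2b +532.544ms=3/2b
4) 2130.178ms=6b +266.272ms=3/4b
5) 2396.45ms=27/4b +266.272ms=3/4b
6) 2662.722ms=15/2b +532.544ms=3/2b
7) 3195.266ms=9b +532.544ms=3/2b
8) 3727.811ms=21/2b +266.272ms=3/4b
9) 3994.083ms=45/4b +266.272ms=3/4b
10) 4260.355ms=12b +532.544ms=3/2b
11) 4792.899ms=27/2b +532.544ms=3/2b
12) 5325.444ms=15b +1065.089ms=3b
Σ=18b of 18 (169bpm 6/8) — PASS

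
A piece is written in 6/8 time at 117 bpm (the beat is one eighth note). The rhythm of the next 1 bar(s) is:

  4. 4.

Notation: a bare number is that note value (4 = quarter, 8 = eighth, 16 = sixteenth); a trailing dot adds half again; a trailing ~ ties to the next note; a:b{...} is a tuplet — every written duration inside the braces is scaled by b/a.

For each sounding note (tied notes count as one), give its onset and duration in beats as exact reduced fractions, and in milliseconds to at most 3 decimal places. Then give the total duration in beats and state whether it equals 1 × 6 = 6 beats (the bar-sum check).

1) 0.0ms=0b +1538.462ms=3b
2) 1538.462ms=3b +1538.462ms=3b
Σ=6b of 6 (117bpm 6/8) — PASS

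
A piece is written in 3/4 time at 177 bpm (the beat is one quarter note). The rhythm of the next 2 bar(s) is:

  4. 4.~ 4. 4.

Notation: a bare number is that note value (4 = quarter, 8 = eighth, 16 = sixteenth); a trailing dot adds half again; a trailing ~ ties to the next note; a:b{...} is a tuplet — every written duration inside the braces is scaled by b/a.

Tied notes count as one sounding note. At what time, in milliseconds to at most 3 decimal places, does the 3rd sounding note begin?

note 3 onset = 9/2b = 1525.424ms

1. 0.0ms @ 0 + 508.475ms (3/2)
2. 508.475ms @ 3/2 + 1016.949ms (3)
3. 1525.424ms @ 9/2 + 508.475ms (3/2)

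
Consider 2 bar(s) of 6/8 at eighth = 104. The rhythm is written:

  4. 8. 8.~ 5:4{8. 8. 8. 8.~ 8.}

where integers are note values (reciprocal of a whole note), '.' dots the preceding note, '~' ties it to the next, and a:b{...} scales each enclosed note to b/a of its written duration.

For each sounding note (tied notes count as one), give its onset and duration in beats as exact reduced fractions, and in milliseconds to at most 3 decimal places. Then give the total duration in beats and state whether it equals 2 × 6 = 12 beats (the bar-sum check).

1) 0.0ms=0b +1730.769ms=3b
2) 1730.769ms=3b +865.385ms=3/2b
3) 2596.154ms=9/2b +1557.692ms=27/10b
4) 4153.846ms=36/5b +692.308ms=6/5b
5) 4846.154ms=42/5b +692.308ms=6/5b
6) 5538.462ms=48/5b +1384.615ms=12/5b
Σ=12b of 12 (104bpm 6/8) — PASS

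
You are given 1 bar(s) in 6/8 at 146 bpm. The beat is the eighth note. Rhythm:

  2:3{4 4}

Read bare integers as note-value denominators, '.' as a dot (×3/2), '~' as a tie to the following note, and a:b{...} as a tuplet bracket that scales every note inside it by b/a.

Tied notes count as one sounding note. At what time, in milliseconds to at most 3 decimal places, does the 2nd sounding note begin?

1. 0.0ms @ 0 + 1232.877ms (3)
2. 1232.877ms @ 3 + 1232.877ms (3)

note 2 onset = 3b = 1232.877ms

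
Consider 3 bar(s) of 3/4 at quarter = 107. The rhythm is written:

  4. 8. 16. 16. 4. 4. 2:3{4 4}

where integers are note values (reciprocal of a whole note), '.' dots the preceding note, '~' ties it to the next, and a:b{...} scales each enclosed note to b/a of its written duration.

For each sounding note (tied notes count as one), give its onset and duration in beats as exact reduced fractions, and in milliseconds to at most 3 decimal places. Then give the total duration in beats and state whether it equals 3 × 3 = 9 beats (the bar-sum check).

1) 0.0ms=0b +841.121ms=3/2b
2) 841.121ms=3/2b +420.561ms=3/4b
3) 1261.682ms=9/4b +210.28ms=3/8b
4) 1471.963ms=21/8b +210.28ms=3/8b
5) 1682.243ms=3b +841.121ms=3/2b
6) 2523.364ms=9/2b +841.121ms=3/2b
7) 3364.486ms=6b +841.121ms=3/2b
8) 4205.607ms=15/2b +841.121ms=3/2b
Σ=9b of 9 (107bpm 3/4) — PASS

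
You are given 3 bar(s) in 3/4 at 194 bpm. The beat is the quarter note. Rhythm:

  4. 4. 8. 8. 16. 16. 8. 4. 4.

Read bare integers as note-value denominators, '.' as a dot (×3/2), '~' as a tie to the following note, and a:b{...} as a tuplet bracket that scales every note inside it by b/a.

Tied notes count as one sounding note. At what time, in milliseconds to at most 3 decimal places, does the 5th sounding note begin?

1. 0.0ms @ 0 + 463.918ms (3/2)
2. 463.918ms @ 3/2 + 463.918ms (3/2)
3. 927.835ms @ 3 + 231.959ms (3/4)
4. 1159.794ms @ 15/4 + 231.959ms (3/4)
5. 1391.753ms @ 9/2 + 115.979ms (3/8)
6. 1507.732ms @ 39/8 + 115.979ms (3/8)
7. 1623.711ms @ 21/4 + 231.959ms (3/4)
8. 1855.67ms @ 6 + 463.918ms (3/2)
9. 2319.588ms @ 15/2 + 463.918ms (3/2)

note 5 onset = 9/2b = 1391.753ms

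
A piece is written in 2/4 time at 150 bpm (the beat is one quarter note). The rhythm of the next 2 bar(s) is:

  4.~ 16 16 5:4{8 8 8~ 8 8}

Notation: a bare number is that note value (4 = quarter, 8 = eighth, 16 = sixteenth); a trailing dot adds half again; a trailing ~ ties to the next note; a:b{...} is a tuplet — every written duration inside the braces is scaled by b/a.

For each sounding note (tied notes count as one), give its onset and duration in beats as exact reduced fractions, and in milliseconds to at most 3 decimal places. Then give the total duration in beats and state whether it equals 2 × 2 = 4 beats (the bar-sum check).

1) 0.0ms=0b +700.0ms=7/4b
2) 700.0ms=7/4b +100.0ms=1/4b
3) 800.0ms=2b +160.0ms=2/5b
4) 960.0ms=12/5b +160.0ms=2/5b
5) 1120.0ms=14/5b +320.0ms=4/5b
6) 1440.0ms=18/5b +160.0ms=2/5b
Σ=4b of 4 (150bpm 2/4) — PASS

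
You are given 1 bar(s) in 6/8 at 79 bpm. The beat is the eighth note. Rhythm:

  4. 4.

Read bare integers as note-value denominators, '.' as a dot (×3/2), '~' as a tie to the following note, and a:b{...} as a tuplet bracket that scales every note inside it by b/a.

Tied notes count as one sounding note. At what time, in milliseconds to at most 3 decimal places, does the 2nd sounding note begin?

1. 0.0ms @ 0 + 2278.481ms (3)
2. 2278.481ms @ 3 + 2278.481ms (3)

note 2 onset = 3b = 2278.481ms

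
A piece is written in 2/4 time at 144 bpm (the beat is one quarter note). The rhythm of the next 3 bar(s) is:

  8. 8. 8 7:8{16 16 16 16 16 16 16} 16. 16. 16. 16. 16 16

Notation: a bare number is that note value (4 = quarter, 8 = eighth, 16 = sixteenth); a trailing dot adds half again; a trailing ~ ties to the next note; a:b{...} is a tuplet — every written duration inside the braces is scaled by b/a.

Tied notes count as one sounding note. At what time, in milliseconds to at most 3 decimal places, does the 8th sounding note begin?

note 8 onset = 22/7b = 1309.524ms

1. 0.0ms @ 0 + 312.5ms (3/4)
2. 312.5ms @ 3/4 + 312.5ms (3/4)
3. 625.0ms @ 3/2 + 208.333ms (1/2)
4. 833.333ms @ 2 + 119.048ms (2/7)
5. 952.381ms @ 16/7 + 119.048ms (2/7)
6. 1071.429ms @ 18/7 + 119.048ms (2/7)
7. 1190.476ms @ 20/7 + 119.048ms (2/7)
8. 1309.524ms @ 22/7 + 119.048ms (2/7)
9. 1428.571ms @ 24/7 + 119.048ms (2/7)
10. 1547.619ms @ 26/7 + 119.048ms (2/7)
11. 1666.667ms @ 4 + 156.25ms (3/8)
12. 1822.917ms @ 35/8 + 156.25ms (3/8)
13. 1979.167ms @ 19/4 + 156.25ms (3/8)
14. 2135.417ms @ 41/8 + 156.25ms (3/8)
15. 2291.667ms @ 11/2 + 104.167ms (1/4)
16. 2395.833ms @ 23/4 + 104.167ms (1/4)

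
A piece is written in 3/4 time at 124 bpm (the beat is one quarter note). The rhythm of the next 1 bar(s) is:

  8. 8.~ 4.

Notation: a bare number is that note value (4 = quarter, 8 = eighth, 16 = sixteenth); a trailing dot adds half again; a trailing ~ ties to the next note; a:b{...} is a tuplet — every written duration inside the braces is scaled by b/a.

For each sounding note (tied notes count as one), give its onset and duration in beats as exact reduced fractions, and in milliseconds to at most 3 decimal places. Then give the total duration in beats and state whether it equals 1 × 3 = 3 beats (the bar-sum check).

1) 0.0ms=0b +362.903ms=3/4b
2) 362.903ms=3/4b +1088.71ms=9/4b
Σ=3b of 3 (124bpm 3/4) — PASS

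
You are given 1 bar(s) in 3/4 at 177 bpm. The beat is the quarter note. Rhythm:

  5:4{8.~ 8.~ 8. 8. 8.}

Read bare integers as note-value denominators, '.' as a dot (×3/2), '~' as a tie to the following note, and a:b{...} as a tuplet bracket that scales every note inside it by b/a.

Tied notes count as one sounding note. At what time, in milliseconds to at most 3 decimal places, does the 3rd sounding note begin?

1. 0.0ms @ 0 + 610.169ms (9/5)
2. 610.169ms @ 9/5 + 203.39ms (3/5)
3. 813.559ms @ 12/5 + 203.39ms (3/5)

note 3 onset = 12/5b = 813.559ms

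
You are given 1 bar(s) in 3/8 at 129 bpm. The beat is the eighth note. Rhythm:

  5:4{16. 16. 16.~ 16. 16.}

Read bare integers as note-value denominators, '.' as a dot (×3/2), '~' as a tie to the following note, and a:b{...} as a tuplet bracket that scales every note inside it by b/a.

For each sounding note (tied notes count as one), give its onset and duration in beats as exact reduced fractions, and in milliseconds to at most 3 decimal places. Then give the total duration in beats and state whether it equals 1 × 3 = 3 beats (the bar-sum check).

1) 0.0ms=0b +279.07ms=3/5b
2) 279.07ms=3/5b +279.07ms=3/5b
3) 558.14ms=6/5b +558.14ms=6/5b
4) 1116.279ms=12/5b +279.07ms=3/5b
Σ=3b of 3 (129bpm 3/8) — PASS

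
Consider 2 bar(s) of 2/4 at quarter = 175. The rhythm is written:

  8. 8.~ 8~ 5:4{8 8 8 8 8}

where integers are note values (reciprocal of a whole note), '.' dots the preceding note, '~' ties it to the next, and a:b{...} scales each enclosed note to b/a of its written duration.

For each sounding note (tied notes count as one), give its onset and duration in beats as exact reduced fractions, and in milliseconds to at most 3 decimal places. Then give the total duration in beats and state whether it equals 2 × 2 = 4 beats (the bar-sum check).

1) 0.0ms=0b +257.143ms=3/4b
2) 257.143ms=3/4b +565.714ms=33/20b
3) 822.857ms=12/5b +137.143ms=2/5b
4) 960.0ms=14/5b +137.143ms=2/5b
5) 1097.143ms=16/5b +137.143ms=2/5b
6) 1234.286ms=18/5b +137.143ms=2/5b
Σ=4b of 4 (175bpm 2/4) — PASS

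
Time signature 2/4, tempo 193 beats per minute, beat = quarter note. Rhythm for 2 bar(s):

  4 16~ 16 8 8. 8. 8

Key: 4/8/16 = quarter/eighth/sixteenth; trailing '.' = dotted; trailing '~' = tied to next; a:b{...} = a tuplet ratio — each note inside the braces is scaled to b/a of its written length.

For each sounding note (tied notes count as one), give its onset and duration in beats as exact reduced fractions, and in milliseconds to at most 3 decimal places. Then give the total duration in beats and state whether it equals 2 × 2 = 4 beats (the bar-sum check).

1) 0.0ms=0b +310.881ms=1b
2) 310.881ms=1b +155.44ms=1/2b
3) 466.321ms=3/2b +155.44ms=1/2b
4) 621.762ms=2b +233.161ms=3/4b
5) 854.922ms=11/4b +233.161ms=3/4b
6) 1088.083ms=7/2b +155.44ms=1/2b
Σ=4b of 4 (193bpm 2/4) — PASS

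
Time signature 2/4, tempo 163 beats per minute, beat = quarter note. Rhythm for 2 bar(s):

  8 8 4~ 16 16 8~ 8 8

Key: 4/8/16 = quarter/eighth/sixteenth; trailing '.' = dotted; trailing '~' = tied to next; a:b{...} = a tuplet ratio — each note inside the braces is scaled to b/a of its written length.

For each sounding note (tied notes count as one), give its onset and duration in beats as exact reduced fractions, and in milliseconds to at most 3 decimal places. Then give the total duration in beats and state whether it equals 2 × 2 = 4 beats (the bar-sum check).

1) 0.0ms=0b +184.049ms=1/2b
2) 184.049ms=1/2b +184.049ms=1/2b
3) 368.098ms=1b +460.123ms=5/4b
4) 828.221ms=9/4b +92.025ms=1/4b
5) 920.245ms=5/2b +368.098ms=1b
6) 1288.344ms=7/2b +184.049ms=1/2b
Σ=4b of 4 (163bpm 2/4) — PASS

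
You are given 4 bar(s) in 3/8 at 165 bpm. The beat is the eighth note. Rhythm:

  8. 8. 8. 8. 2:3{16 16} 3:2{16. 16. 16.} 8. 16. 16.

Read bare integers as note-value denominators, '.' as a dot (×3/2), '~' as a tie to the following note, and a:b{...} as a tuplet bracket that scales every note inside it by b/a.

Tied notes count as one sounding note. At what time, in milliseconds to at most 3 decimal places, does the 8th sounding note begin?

1. 0.0ms @ 0 + 545.455ms (3/2)
2. 545.455ms @ 3/2 + 545.455ms (3/2)
3. 1090.909ms @ 3 + 545.455ms (3/2)
4. 1636.364ms @ 9/2 + 545.455ms (3/2)
5. 2181.818ms @ 6 + 272.727ms (3/4)
6. 2454.545ms @ 27/4 + 272.727ms (3/4)
7. 2727.273ms @ 15/2 + 181.818ms (1/2)
8. 2909.091ms @ 8 + 181.818ms (1/2)
9. 3090.909ms @ 17/2 + 181.818ms (1/2)
10. 3272.727ms @ 9 + 545.455ms (3/2)
11. 3818.182ms @ 21/2 + 272.727ms (3/4)
12. 4090.909ms @ 45/4 + 272.727ms (3/4)

note 8 onset = 8b = 2909.091ms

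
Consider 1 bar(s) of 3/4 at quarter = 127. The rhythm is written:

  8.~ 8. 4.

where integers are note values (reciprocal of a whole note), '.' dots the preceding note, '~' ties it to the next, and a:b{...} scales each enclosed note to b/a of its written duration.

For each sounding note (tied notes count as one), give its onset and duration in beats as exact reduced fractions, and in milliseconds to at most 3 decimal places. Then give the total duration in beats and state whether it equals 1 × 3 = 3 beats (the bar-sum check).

1) 0.0ms=0b +708.661ms=3/2b
2) 708.661ms=3/2b +708.661ms=3/2b
Σ=3b of 3 (127bpm 3/4) — PASS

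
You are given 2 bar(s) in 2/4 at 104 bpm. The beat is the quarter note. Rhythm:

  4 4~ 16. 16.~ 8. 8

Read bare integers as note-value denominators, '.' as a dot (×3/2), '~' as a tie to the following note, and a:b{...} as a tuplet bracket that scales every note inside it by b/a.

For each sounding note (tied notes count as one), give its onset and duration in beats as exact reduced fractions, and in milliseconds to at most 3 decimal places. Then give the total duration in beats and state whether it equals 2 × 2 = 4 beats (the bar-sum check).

1) 0.0ms=0b +576.923ms=1b
2) 576.923ms=1b +793.269ms=11/8b
3) 1370.192ms=19/8b +649.038ms=9/8b
4) 2019.231ms=7/2b +288.462ms=1/2b
Σ=4b of 4 (104bpm 2/4) — PASS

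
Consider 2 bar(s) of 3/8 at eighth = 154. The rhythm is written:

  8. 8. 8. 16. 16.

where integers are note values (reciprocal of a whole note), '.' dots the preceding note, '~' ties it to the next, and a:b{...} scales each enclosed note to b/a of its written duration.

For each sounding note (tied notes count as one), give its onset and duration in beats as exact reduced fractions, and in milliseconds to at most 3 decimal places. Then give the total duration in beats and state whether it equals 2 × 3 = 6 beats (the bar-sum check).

1) 0.0ms=0b +584.416ms=3/2b
2) 584.416ms=3/2b +584.416ms=3/2b
3) 1168.831ms=3b +584.416ms=3/2b
4) 1753.247ms=9/2b +292.208ms=3/4b
5) 2045.455ms=21/4b +292.208ms=3/4b
Σ=6b of 6 (154bpm 3/8) — PASS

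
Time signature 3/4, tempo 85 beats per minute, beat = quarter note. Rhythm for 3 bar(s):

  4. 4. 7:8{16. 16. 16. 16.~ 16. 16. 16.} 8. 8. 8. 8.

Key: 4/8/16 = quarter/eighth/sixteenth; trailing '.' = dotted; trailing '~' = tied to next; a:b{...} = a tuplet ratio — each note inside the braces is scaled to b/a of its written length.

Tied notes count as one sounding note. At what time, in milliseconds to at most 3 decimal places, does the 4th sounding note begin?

1. 0.0ms @ 0 + 1058.824ms (3/2)
2. 1058.824ms @ 3/2 + 1058.824ms (3/2)
3. 2117.647ms @ 3 + 302.521ms (3/7)
4. 2420.168ms @ 24/7 + 302.521ms (3/7)
5. 2722.689ms @ 27/7 + 302.521ms (3/7)
6. 3025.21ms @ 30/7 + 605.042ms (6/7)
7. 3630.252ms @ 36/7 + 302.521ms (3/7)
8. 3932.773ms @ 39/7 + 302.521ms (3/7)
9. 4235.294ms @ 6 + 529.412ms (3/4)
10. 4764.706ms @ 27/4 + 529.412ms (3/4)
11. 5294.118ms @ 15/2 + 529.412ms (3/4)
12. 5823.529ms @ 33/4 + 529.412ms (3/4)

note 4 onset = 24/7b = 2420.168ms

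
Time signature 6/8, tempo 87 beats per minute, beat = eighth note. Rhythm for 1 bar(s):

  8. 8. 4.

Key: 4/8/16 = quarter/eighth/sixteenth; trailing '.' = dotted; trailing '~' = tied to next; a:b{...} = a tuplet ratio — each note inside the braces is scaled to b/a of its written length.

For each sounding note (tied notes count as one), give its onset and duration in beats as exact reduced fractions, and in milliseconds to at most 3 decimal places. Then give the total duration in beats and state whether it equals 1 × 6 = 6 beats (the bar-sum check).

1) 0.0ms=0b +1034.483ms=3/2b
2) 1034.483ms=3/2b +1034.483ms=3/2b
3) 2068.966ms=3b +2068.966ms=3b
Σ=6b of 6 (87bpm 6/8) — PASS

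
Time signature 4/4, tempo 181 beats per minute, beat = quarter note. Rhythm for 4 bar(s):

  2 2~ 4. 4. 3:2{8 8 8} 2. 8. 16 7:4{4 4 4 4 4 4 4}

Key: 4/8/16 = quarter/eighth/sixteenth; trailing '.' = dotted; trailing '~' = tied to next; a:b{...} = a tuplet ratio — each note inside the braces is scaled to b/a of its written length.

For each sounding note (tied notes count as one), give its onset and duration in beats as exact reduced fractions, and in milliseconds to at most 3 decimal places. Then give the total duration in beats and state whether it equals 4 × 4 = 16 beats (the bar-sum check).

1) 0.0ms=0b +662.983ms=2b
2) 662.983ms=2b +1160.221ms=7/2b
3) 1823.204ms=11/2b +497.238ms=3/2b
4) 2320.442ms=7b +110.497ms=1/3b
5) 2430.939ms=22/3b +110.497ms=1/3b
6) 2541.436ms=23/3b +110.497ms=1/3b
7) 2651.934ms=8b +994.475ms=3b
8) 3646.409ms=11b +248.619ms=3/4b
9) 3895.028ms=47/4b +82.873ms=1/4b
10) 3977.901ms=12b +189.424ms=4/7b
11) 4167.324ms=88/7b +189.424ms=4/7b
12) 4356.748ms=92/7b +189.424ms=4/7b
13) 4546.172ms=96/7b +189.424ms=4/7b
14) 4735.596ms=100/7b +189.424ms=4/7b
15) 4925.02ms=104/7b +189.424ms=4/7b
16) 5114.444ms=108/7b +189.424ms=4/7b
Σ=16b of 16 (181bpm 4/4) — PASS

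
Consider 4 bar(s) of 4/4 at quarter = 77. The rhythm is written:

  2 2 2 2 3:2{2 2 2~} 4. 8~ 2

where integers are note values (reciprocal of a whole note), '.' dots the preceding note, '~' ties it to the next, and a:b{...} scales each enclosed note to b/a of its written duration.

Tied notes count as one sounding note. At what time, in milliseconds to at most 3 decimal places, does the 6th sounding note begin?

1. 0.0ms @ 0 + 1558.442ms (2)
2. 1558.442ms @ 2 + 1558.442ms (2)
3. 3116.883ms @ 4 + 1558.442ms (2)
4. 4675.325ms @ 6 + 1558.442ms (2)
5. 6233.766ms @ 8 + 1038.961ms (4/3)
6. 7272.727ms @ 28/3 + 1038.961ms (4/3)
7. 8311.688ms @ 32/3 + 2207.792ms (17/6)
8. 10519.481ms @ 27/2 + 1948.052ms (5/2)

note 6 onset = 28/3b = 7272.727ms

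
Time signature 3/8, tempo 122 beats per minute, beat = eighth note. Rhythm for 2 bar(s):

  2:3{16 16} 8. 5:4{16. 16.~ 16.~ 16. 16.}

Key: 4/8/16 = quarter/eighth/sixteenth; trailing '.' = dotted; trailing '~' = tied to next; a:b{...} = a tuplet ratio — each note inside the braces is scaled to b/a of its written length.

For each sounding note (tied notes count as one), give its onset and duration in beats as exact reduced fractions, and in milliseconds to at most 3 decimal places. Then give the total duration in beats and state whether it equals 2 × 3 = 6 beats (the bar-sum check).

1) 0.0ms=0b +368.852ms=3/4b
2) 368.852ms=3/4b +368.852ms=3/4b
3) 737.705ms=3/2b +737.705ms=3/2b
4) 1475.41ms=3b +295.082ms=3/5b
5) 1770.492ms=18/5b +885.246ms=9/5b
6) 2655.738ms=27/5b +295.082ms=3/5b
Σ=6b of 6 (122bpm 3/8) — PASS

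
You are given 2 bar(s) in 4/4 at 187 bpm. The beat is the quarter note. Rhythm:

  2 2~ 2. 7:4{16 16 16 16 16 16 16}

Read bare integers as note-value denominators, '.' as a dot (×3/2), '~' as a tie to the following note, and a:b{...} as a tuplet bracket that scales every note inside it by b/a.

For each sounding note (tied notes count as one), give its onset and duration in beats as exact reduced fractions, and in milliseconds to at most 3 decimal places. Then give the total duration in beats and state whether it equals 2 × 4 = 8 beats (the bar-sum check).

1) 0.0ms=0b +641.711ms=2b
2) 641.711ms=2b +1604.278ms=5b
3) 2245.989ms=7b +45.837ms=1/7b
4) 2291.826ms=50/7b +45.837ms=1/7b
5) 2337.662ms=51/7b +45.837ms=1/7b
6) 2383.499ms=52/7b +45.837ms=1/7b
7) 2429.335ms=53/7b +45.837ms=1/7b
8) 2475.172ms=54/7b +45.837ms=1/7b
9) 2521.008ms=55/7b +45.837ms=1/7b
Σ=8b of 8 (187bpm 4/4) — PASS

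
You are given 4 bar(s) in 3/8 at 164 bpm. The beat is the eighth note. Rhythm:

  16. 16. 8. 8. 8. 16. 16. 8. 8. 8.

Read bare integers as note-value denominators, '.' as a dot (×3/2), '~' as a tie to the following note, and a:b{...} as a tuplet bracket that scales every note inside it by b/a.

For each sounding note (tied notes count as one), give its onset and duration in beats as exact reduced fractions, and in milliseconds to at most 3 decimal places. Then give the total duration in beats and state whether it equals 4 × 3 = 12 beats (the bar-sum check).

1) 0.0ms=0b +274.39ms=3/4b
2) 274.39ms=3/4b +274.39ms=3/4b
3) 548.78ms=3/2b +548.78ms=3/2b
4) 1097.561ms=3b +548.78ms=3/2b
5) 1646.341ms=9/2b +548.78ms=3/2b
6) 2195.122ms=6b +274.39ms=3/4b
7) 2469.512ms=27/4b +274.39ms=3/4b
8) 2743.902ms=15/2b +548.78ms=3/2b
9) 3292.683ms=9b +548.78ms=3/2b
10) 3841.463ms=21/2b +548.78ms=3/2b
Σ=12b of 12 (164bpm 3/8) — PASS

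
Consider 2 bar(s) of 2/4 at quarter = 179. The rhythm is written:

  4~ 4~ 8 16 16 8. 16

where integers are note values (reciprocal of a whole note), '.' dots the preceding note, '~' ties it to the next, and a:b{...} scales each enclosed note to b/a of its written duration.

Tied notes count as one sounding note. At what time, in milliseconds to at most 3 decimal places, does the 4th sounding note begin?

note 4 onset = 3b = 1005.587ms

1. 0.0ms @ 0 + 837.989ms (5/2)
2. 837.989ms @ 5/2 + 83.799ms (1/4)
3. 921.788ms @ 11/4 + 83.799ms (1/4)
4. 1005.587ms @ 3 + 251.397ms (3/4)
5. 1256.983ms @ 15/4 + 83.799ms (1/4)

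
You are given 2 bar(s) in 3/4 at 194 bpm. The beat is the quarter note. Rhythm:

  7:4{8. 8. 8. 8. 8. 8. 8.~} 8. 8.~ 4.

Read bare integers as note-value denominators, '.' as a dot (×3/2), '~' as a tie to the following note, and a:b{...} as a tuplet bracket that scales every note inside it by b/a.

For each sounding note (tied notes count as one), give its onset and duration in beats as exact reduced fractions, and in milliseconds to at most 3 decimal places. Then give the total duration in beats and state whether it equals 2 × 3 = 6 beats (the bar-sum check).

1) 0.0ms=0b +132.548ms=3/7b
2) 132.548ms=3/7b +132.548ms=3/7b
3) 265.096ms=6/7b +132.548ms=3/7b
4) 397.644ms=9/7b +132.548ms=3/7b
5) 530.191ms=12/7b +132.548ms=3/7b
6) 662.739ms=15/7b +132.548ms=3/7b
7) 795.287ms=18/7b +364.507ms=33/28b
8) 1159.794ms=15/4b +695.876ms=9/4b
Σ=6b of 6 (194bpm 3/4) — PASS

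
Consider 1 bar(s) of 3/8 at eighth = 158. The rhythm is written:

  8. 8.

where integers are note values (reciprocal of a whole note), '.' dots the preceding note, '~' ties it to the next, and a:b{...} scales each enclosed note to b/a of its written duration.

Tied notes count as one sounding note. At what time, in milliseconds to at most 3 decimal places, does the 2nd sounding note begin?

1. 0.0ms @ 0 + 569.62ms (3/2)
2. 569.62ms @ 3/2 + 569.62ms (3/2)

note 2 onset = 3/2b = 569.62ms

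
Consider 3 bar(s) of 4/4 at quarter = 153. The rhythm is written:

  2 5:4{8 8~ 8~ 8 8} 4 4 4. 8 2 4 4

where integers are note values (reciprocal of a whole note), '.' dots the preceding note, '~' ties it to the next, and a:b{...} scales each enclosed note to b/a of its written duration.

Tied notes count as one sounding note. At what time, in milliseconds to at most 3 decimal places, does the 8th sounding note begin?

note 8 onset = 15/2b = 2941.176ms

1. 0.0ms @ 0 + 784.314ms (2)
2. 784.314ms @ 2 + 156.863ms (2/5)
3. 941.176ms @ 12/5 + 470.588ms (6/5)
4. 1411.765ms @ 18/5 + 156.863ms (2/5)
5. 1568.627ms @ 4 + 392.157ms (1)
6. 1960.784ms @ 5 + 392.157ms (1)
7. 2352.941ms @ 6 + 588.235ms (3/2)
8. 2941.176ms @ 15/2 + 196.078ms (1/2)
9. 3137.255ms @ 8 + 784.314ms (2)
10. 3921.569ms @ 10 + 392.157ms (1)
11. 4313.725ms @ 11 + 392.157ms (1)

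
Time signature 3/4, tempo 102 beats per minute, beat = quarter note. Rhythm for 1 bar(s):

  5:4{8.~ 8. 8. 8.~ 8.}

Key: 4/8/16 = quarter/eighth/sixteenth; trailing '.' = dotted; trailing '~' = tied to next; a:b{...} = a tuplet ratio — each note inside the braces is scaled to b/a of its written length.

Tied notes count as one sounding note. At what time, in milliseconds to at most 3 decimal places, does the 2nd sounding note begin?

note 2 onset = 6/5b = 705.882ms

1. 0.0ms @ 0 + 705.882ms (6/5)
2. 705.882ms @ 6/5 + 352.941ms (3/5)
3. 1058.824ms @ 9/5 + 705.882ms (6/5)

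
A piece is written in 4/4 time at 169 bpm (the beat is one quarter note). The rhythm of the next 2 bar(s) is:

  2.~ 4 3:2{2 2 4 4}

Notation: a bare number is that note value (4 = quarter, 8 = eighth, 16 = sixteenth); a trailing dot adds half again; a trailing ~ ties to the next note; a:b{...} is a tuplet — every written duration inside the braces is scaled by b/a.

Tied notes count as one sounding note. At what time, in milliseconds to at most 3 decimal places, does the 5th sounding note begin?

1. 0.0ms @ 0 + 1420.118ms (4)
2. 1420.118ms @ 4 + 473.373ms (4/3)
3. 1893.491ms @ 16/3 + 473.373ms (4/3)
4. 2366.864ms @ 20/3 + 236.686ms (2/3)
5. 2603.55ms @ 22/3 + 236.686ms (2/3)

note 5 onset = 22/3b = 2603.55ms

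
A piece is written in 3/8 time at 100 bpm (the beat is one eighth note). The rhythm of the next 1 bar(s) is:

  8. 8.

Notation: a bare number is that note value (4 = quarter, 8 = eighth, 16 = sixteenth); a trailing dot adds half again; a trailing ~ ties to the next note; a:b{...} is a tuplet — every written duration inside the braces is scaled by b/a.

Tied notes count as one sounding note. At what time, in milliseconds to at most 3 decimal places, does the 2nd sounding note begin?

note 2 onset = 3/2b = 900.0ms

1. 0.0ms @ 0 + 900.0ms (3/2)
2. 900.0ms @ 3/2 + 900.0ms (3/2)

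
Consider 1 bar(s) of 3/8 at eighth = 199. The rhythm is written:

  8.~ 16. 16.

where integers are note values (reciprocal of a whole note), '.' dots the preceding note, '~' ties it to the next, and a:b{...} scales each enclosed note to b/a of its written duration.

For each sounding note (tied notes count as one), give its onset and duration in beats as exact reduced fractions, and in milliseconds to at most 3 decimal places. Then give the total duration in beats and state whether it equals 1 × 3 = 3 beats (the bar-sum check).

1) 0.0ms=0b +678.392ms=9/4b
2) 678.392ms=9/4b +226.131ms=3/4b
Σ=3b of 3 (199bpm 3/8) — PASS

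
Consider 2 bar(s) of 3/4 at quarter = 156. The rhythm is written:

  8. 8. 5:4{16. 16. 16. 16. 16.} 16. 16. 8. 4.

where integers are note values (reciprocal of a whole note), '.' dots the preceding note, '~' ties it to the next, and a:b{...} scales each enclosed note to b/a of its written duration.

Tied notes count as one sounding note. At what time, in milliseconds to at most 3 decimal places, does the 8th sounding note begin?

1. 0.0ms @ 0 + 288.462ms (3/4)
2. 288.462ms @ 3/4 + 288.462ms (3/4)
3. 576.923ms @ 3/2 + 115.385ms (3/10)
4. 692.308ms @ 9/5 + 115.385ms (3/10)
5. 807.692ms @ 21/10 + 115.385ms (3/10)
6. 923.077ms @ 12/5 + 115.385ms (3/10)
7. 1038.462ms @ 27/10 + 115.385ms (3/10)
8. 1153.846ms @ 3 + 144.231ms (3/8)
9. 1298.077ms @ 27/8 + 144.231ms (3/8)
10. 1442.308ms @ 15/4 + 288.462ms (3/4)
11. 1730.769ms @ 9/2 + 576.923ms (3/2)

note 8 onset = 3b = 1153.846ms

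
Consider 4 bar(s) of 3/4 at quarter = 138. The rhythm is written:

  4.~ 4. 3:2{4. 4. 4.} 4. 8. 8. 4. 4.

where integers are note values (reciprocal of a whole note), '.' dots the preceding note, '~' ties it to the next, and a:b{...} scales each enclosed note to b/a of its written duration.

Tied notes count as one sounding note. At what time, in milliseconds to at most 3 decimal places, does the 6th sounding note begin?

note 6 onset = 15/2b = 3260.87ms

1. 0.0ms @ 0 + 1304.348ms (3)
2. 1304.348ms @ 3 + 434.783ms (1)
3. 1739.13ms @ 4 + 434.783ms (1)
4. 2173.913ms @ 5 + 434.783ms (1)
5. 2608.696ms @ 6 + 652.174ms (3/2)
6. 3260.87ms @ 15/2 + 326.087ms (3/4)
7. 3586.957ms @ 33/4 + 326.087ms (3/4)
8. 3913.043ms @ 9 + 652.174ms (3/2)
9. 4565.217ms @ 21/2 + 652.174ms (3/2)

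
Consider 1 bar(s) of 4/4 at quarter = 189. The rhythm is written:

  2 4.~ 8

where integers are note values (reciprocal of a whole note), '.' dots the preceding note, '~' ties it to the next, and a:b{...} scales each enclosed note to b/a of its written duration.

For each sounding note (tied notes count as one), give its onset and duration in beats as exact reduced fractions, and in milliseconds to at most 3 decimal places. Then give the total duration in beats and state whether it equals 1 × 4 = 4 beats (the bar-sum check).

1) 0.0ms=0b +634.921ms=2b
2) 634.921ms=2b +634.921ms=2b
Σ=4b of 4 (189bpm 4/4) — PASS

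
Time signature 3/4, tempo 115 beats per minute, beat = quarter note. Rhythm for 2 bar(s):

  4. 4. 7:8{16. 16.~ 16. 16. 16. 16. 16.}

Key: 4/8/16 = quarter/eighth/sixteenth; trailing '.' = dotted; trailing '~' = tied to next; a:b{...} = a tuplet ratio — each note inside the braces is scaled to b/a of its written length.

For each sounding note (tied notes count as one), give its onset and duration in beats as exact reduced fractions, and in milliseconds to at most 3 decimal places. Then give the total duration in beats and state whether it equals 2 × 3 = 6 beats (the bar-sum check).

1) 0.0ms=0b +782.609ms=3/2b
2) 782.609ms=3/2b +782.609ms=3/2b
3) 1565.217ms=3b +223.602ms=3/7b
4) 1788.82ms=24/7b +447.205ms=6/7b
5) 2236.025ms=30/7b +223.602ms=3/7b
6) 2459.627ms=33/7b +223.602ms=3/7b
7) 2683.23ms=36/7b +223.602ms=3/7b
8) 2906.832ms=39/7b +223.602ms=3/7b
Σ=6b of 6 (115bpm 3/4) — PASS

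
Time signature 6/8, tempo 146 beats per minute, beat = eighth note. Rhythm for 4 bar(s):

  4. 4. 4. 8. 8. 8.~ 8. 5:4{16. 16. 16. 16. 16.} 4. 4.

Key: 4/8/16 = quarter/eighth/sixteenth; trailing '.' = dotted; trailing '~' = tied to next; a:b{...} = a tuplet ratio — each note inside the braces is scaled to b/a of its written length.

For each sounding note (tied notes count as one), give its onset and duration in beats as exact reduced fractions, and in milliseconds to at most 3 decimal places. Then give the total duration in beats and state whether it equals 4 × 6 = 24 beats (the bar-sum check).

1) 0.0ms=0b +1232.877ms=3b
2) 1232.877ms=3b +1232.877ms=3b
3) 2465.753ms=6b +1232.877ms=3b
4) 3698.63ms=9b +616.438ms=3/2b
5) 4315.068ms=21/2b +616.438ms=3/2b
6) 4931.507ms=12b +1232.877ms=3b
7) 6164.384ms=15b +246.575ms=3/5b
8) 6410.959ms=78/5b +246.575ms=3/5b
9) 6657.534ms=81/5b +246.575ms=3/5b
10) 6904.11ms=84/5b +246.575ms=3/5b
11) 7150.685ms=87/5b +246.575ms=3/5b
12) 7397.26ms=18b +1232.877ms=3b
13) 8630.137ms=21b +1232.877ms=3b
Σ=24b of 24 (146bpm 6/8) — PASS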